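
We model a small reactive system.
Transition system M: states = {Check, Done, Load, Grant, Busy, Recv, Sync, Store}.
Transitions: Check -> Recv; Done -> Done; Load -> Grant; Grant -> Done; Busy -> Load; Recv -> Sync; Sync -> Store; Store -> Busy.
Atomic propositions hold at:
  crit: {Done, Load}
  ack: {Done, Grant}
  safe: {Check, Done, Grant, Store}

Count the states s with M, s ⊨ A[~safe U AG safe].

4

Sat(~safe) = {Load, Busy, Recv, Sync}
AG safe: greatest fixpoint, start Z0 = {Check, Done, Grant, Store}, keep only states in Sat with every successor in Z. Z1 = {Done, Grant}; fixed.
Sat(AG safe) = {Done, Grant}
A[~safe U AG safe]: least fixpoint, start Z0 = Sat(AG safe) = {Done, Grant}, add states in Sat(~safe) with every successor in Z. Z1 = {Done, Load, Grant}; Z2 = {Done, Load, Grant, Busy}; fixed.
Sat(A[~safe U AG safe]) = {Done, Load, Grant, Busy}
|Sat(A[~safe U AG safe])| = |{Done, Load, Grant, Busy}| = 4.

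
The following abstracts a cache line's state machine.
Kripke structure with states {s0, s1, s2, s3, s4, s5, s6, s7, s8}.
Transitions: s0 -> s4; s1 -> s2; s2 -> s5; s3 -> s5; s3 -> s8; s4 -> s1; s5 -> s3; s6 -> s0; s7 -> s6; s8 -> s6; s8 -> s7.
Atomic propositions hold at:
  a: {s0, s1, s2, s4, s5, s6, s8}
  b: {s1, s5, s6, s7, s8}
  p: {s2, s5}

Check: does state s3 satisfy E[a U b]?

No

E[a U b]: least fixpoint, start Z0 = Sat(b) = {s1, s5, s6, s7, s8}, add states in Sat(a) with some successor in Z. Z1 = {s1, s2, s4, s5, s6, s7, s8}; Z2 = {s0, s1, s2, s4, s5, s6, s7, s8}; fixed.
Sat(E[a U b]) = {s0, s1, s2, s4, s5, s6, s7, s8}
s3 ∉ Sat(E[a U b]) = {s0, s1, s2, s4, s5, s6, s7, s8}, so the formula does not hold at s3.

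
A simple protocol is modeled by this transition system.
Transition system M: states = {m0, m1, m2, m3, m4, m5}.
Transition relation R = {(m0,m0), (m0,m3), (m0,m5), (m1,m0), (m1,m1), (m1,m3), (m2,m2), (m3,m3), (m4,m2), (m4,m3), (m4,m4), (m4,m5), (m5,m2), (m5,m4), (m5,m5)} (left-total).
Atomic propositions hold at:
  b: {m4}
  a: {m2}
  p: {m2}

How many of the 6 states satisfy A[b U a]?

1

A[b U a]: least fixpoint, start Z0 = Sat(a) = {m2}, add states in Sat(b) with every successor in Z. Already a fixed point.
Sat(A[b U a]) = {m2}
|Sat(A[b U a])| = |{m2}| = 1.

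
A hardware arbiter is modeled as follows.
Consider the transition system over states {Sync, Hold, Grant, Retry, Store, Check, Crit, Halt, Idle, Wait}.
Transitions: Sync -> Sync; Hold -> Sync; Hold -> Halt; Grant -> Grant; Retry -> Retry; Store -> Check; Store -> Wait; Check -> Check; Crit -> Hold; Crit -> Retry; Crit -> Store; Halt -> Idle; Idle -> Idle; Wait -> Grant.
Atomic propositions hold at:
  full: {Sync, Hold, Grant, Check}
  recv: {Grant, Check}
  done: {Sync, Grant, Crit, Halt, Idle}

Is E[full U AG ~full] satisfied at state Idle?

Yes

Sat(~full) = {Retry, Store, Crit, Halt, Idle, Wait}
AG ~full: greatest fixpoint, start Z0 = {Retry, Store, Crit, Halt, Idle, Wait}, keep only states in Sat with every successor in Z. Z1 = {Retry, Halt, Idle}; fixed.
Sat(AG ~full) = {Retry, Halt, Idle}
E[full U AG ~full]: least fixpoint, start Z0 = Sat(AG ~full) = {Retry, Halt, Idle}, add states in Sat(full) with some successor in Z. Z1 = {Hold, Retry, Halt, Idle}; fixed.
Sat(E[full U AG ~full]) = {Hold, Retry, Halt, Idle}
Idle ∈ Sat(E[full U AG ~full]) = {Hold, Retry, Halt, Idle}, so the formula holds at Idle.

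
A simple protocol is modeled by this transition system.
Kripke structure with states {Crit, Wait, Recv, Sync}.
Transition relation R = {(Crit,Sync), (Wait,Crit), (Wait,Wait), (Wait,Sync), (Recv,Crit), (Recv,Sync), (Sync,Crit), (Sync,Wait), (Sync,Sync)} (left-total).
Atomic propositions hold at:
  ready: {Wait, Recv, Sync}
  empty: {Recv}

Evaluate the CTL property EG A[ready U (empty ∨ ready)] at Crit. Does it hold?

Sat(empty ∨ ready) = {Wait, Recv, Sync}
A[ready U (empty ∨ ready)]: least fixpoint, start Z0 = Sat((empty ∨ ready)) = {Wait, Recv, Sync}, add states in Sat(ready) with every successor in Z. Already a fixed point.
Sat(A[ready U (empty ∨ ready)]) = {Wait, Recv, Sync}
EG A[ready U (empty ∨ ready)]: greatest fixpoint, start Z0 = {Wait, Recv, Sync}, keep only states in Sat with some successor in Z. Already a fixed point.
Sat(EG A[ready U (empty ∨ ready)]) = {Wait, Recv, Sync}
Crit ∉ Sat(EG A[ready U (empty ∨ ready)]) = {Wait, Recv, Sync}, so the formula does not hold at Crit.

No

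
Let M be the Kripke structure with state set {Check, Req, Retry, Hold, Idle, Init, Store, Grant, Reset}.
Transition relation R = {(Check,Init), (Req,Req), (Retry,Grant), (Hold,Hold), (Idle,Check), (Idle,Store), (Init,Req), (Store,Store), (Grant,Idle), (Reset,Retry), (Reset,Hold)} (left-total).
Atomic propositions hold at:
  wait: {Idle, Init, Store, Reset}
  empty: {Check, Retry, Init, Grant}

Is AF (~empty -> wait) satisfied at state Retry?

Yes

Sat(~empty) = {Req, Hold, Idle, Store, Reset}
Sat(~empty -> wait) = {Check, Retry, Idle, Init, Store, Grant, Reset}
AF (~empty -> wait): least fixpoint, start Z0 = {Check, Retry, Idle, Init, Store, Grant, Reset}, add states with every successor in Z. Already a fixed point.
Sat(AF (~empty -> wait)) = {Check, Retry, Idle, Init, Store, Grant, Reset}
Retry ∈ Sat(AF (~empty -> wait)) = {Check, Retry, Idle, Init, Store, Grant, Reset}, so the formula holds at Retry.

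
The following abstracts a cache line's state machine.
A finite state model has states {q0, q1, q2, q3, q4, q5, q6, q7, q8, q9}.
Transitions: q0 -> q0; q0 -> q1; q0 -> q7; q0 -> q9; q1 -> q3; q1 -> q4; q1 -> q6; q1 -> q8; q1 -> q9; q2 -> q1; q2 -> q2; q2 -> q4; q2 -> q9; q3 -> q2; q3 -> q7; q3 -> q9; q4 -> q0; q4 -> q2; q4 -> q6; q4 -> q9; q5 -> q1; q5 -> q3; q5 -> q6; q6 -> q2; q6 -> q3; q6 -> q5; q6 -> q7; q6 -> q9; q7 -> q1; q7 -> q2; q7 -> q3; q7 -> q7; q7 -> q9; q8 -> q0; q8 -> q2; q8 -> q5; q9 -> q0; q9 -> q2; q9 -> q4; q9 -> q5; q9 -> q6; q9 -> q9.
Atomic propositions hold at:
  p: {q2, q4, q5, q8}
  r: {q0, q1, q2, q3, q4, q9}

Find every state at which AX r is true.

{q2}

Sat(AX r) = {s : every successor in {q0, q1, q2, q3, q4, q9}} = {q2}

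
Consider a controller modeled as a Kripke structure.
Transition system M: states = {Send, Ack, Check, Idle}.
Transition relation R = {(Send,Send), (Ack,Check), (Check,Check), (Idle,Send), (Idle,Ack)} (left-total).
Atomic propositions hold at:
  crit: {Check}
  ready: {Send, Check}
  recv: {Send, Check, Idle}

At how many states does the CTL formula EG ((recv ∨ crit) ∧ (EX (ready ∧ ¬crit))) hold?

2

Sat(recv ∨ crit) = {Send, Check, Idle}
Sat(¬crit) = {Send, Ack, Idle}
Sat(ready ∧ ¬crit) = {Send}
Sat(EX (ready ∧ ¬crit)) = {s : some successor in {Send}} = {Send, Idle}
Sat((recv ∨ crit) ∧ (EX (ready ∧ ¬crit))) = {Send, Idle}
EG ((recv ∨ crit) ∧ (EX (ready ∧ ¬crit))): greatest fixpoint, start Z0 = {Send, Idle}, keep only states in Sat with some successor in Z. Already a fixed point.
Sat(EG ((recv ∨ crit) ∧ (EX (ready ∧ ¬crit)))) = {Send, Idle}
|Sat(EG ((recv ∨ crit) ∧ (EX (ready ∧ ¬crit))))| = |{Send, Idle}| = 2.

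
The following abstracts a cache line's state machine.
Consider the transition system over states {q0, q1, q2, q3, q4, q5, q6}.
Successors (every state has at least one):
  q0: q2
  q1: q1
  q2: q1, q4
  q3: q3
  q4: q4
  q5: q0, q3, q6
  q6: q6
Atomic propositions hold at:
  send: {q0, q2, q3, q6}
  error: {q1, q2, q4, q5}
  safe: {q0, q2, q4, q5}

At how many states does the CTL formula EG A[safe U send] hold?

A[safe U send]: least fixpoint, start Z0 = Sat(send) = {q0, q2, q3, q6}, add states in Sat(safe) with every successor in Z. Z1 = {q0, q2, q3, q5, q6}; fixed.
Sat(A[safe U send]) = {q0, q2, q3, q5, q6}
EG A[safe U send]: greatest fixpoint, start Z0 = {q0, q2, q3, q5, q6}, keep only states in Sat with some successor in Z. Z1 = {q0, q3, q5, q6}; Z2 = {q3, q5, q6}; fixed.
Sat(EG A[safe U send]) = {q3, q5, q6}
|Sat(EG A[safe U send])| = |{q3, q5, q6}| = 3.

3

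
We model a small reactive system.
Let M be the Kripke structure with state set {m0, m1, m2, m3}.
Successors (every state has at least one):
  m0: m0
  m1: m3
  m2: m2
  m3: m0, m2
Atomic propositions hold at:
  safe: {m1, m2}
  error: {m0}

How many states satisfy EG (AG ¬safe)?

1

Sat(¬safe) = {m0, m3}
AG ¬safe: greatest fixpoint, start Z0 = {m0, m3}, keep only states in Sat with every successor in Z. Z1 = {m0}; fixed.
Sat(AG ¬safe) = {m0}
EG (AG ¬safe): greatest fixpoint, start Z0 = {m0}, keep only states in Sat with some successor in Z. Already a fixed point.
Sat(EG (AG ¬safe)) = {m0}
|Sat(EG (AG ¬safe))| = |{m0}| = 1.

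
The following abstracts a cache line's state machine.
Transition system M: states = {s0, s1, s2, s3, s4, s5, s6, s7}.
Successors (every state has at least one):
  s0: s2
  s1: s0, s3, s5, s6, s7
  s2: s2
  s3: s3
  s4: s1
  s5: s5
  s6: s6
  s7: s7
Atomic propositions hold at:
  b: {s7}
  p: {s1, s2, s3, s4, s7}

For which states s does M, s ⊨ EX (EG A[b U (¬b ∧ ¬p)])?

Sat(¬b) = {s0, s1, s2, s3, s4, s5, s6}
Sat(¬p) = {s0, s5, s6}
Sat(¬b ∧ ¬p) = {s0, s5, s6}
A[b U (¬b ∧ ¬p)]: least fixpoint, start Z0 = Sat((¬b ∧ ¬p)) = {s0, s5, s6}, add states in Sat(b) with every successor in Z. Already a fixed point.
Sat(A[b U (¬b ∧ ¬p)]) = {s0, s5, s6}
EG A[b U (¬b ∧ ¬p)]: greatest fixpoint, start Z0 = {s0, s5, s6}, keep only states in Sat with some successor in Z. Z1 = {s5, s6}; fixed.
Sat(EG A[b U (¬b ∧ ¬p)]) = {s5, s6}
Sat(EX (EG A[b U (¬b ∧ ¬p)])) = {s : some successor in {s5, s6}} = {s1, s5, s6}

{s1, s5, s6}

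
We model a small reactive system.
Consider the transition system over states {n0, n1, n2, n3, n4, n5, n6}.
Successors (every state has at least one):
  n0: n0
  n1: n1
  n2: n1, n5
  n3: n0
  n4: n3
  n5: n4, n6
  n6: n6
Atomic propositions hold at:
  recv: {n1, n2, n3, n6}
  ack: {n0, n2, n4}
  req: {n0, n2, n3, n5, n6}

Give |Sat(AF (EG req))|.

EG req: greatest fixpoint, start Z0 = {n0, n2, n3, n5, n6}, keep only states in Sat with some successor in Z. Already a fixed point.
Sat(EG req) = {n0, n2, n3, n5, n6}
AF (EG req): least fixpoint, start Z0 = {n0, n2, n3, n5, n6}, add states with every successor in Z. Z1 = {n0, n2, n3, n4, n5, n6}; fixed.
Sat(AF (EG req)) = {n0, n2, n3, n4, n5, n6}
|Sat(AF (EG req))| = |{n0, n2, n3, n4, n5, n6}| = 6.

6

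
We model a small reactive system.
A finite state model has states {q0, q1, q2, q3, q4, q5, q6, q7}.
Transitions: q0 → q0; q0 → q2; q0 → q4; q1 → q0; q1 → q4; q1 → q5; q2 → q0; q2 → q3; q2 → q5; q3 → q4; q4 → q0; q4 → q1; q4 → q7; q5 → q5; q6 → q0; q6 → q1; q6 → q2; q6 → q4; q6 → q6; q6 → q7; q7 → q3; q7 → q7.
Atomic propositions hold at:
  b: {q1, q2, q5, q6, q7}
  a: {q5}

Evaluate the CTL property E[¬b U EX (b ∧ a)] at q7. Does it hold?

Sat(¬b) = {q0, q3, q4}
Sat(b ∧ a) = {q5}
Sat(EX (b ∧ a)) = {s : some successor in {q5}} = {q1, q2, q5}
E[¬b U EX (b ∧ a)]: least fixpoint, start Z0 = Sat(EX (b ∧ a)) = {q1, q2, q5}, add states in Sat(¬b) with some successor in Z. Z1 = {q0, q1, q2, q4, q5}; Z2 = {q0, q1, q2, q3, q4, q5}; fixed.
Sat(E[¬b U EX (b ∧ a)]) = {q0, q1, q2, q3, q4, q5}
q7 ∉ Sat(E[¬b U EX (b ∧ a)]) = {q0, q1, q2, q3, q4, q5}, so the formula does not hold at q7.

No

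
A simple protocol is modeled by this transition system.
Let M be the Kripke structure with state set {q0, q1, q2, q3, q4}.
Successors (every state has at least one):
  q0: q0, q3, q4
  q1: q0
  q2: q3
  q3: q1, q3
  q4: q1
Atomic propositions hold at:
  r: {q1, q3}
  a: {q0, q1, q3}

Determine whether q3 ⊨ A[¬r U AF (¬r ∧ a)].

No

Sat(¬r) = {q0, q2, q4}
Sat(¬r ∧ a) = {q0}
AF (¬r ∧ a): least fixpoint, start Z0 = {q0}, add states with every successor in Z. Z1 = {q0, q1}; Z2 = {q0, q1, q4}; fixed.
Sat(AF (¬r ∧ a)) = {q0, q1, q4}
A[¬r U AF (¬r ∧ a)]: least fixpoint, start Z0 = Sat(AF (¬r ∧ a)) = {q0, q1, q4}, add states in Sat(¬r) with every successor in Z. Already a fixed point.
Sat(A[¬r U AF (¬r ∧ a)]) = {q0, q1, q4}
q3 ∉ Sat(A[¬r U AF (¬r ∧ a)]) = {q0, q1, q4}, so the formula does not hold at q3.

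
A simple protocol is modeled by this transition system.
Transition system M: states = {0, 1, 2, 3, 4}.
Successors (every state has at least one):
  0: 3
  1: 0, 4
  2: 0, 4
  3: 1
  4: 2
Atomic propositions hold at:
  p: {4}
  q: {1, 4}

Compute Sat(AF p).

AF p: least fixpoint, start Z0 = {4}, add states with every successor in Z. Already a fixed point.
Sat(AF p) = {4}

{4}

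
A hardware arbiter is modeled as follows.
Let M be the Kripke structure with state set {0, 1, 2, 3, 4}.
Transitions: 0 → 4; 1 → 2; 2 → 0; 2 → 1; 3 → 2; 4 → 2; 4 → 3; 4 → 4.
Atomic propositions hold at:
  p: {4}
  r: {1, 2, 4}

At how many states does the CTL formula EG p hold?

EG p: greatest fixpoint, start Z0 = {4}, keep only states in Sat with some successor in Z. Already a fixed point.
Sat(EG p) = {4}
|Sat(EG p)| = |{4}| = 1.

1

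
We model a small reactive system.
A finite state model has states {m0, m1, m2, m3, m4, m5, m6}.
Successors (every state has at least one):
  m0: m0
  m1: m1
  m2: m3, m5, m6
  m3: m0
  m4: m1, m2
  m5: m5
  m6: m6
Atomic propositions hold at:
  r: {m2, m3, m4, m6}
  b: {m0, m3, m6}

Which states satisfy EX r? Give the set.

{m2, m4, m6}

Sat(EX r) = {s : some successor in {m2, m3, m4, m6}} = {m2, m4, m6}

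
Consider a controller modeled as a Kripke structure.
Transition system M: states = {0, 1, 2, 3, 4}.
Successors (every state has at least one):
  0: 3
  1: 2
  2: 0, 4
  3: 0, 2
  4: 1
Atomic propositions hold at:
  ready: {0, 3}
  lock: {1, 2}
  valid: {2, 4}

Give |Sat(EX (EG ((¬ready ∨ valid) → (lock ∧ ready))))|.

Sat(¬ready) = {1, 2, 4}
Sat(¬ready ∨ valid) = {1, 2, 4}
Sat(lock ∧ ready) = ∅
Sat((¬ready ∨ valid) → (lock ∧ ready)) = {0, 3}
EG ((¬ready ∨ valid) → (lock ∧ ready)): greatest fixpoint, start Z0 = {0, 3}, keep only states in Sat with some successor in Z. Already a fixed point.
Sat(EG ((¬ready ∨ valid) → (lock ∧ ready))) = {0, 3}
Sat(EX (EG ((¬ready ∨ valid) → (lock ∧ ready)))) = {s : some successor in {0, 3}} = {0, 2, 3}
|Sat(EX (EG ((¬ready ∨ valid) → (lock ∧ ready))))| = |{0, 2, 3}| = 3.

3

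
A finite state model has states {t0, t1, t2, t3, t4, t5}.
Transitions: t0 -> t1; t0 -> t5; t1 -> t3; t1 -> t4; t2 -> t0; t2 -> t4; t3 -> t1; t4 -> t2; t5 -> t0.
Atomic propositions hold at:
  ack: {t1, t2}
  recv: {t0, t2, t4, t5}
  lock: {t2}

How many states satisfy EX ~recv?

3

Sat(~recv) = {t1, t3}
Sat(EX ~recv) = {s : some successor in {t1, t3}} = {t0, t1, t3}
|Sat(EX ~recv)| = |{t0, t1, t3}| = 3.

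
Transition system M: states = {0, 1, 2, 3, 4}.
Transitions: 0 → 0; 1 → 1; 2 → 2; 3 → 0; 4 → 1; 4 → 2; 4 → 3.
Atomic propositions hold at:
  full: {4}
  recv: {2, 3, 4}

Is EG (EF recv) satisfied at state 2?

Yes

EF recv: least fixpoint, start Z0 = {2, 3, 4}, add states with some successor in Z. Already a fixed point.
Sat(EF recv) = {2, 3, 4}
EG (EF recv): greatest fixpoint, start Z0 = {2, 3, 4}, keep only states in Sat with some successor in Z. Z1 = {2, 4}; fixed.
Sat(EG (EF recv)) = {2, 4}
2 ∈ Sat(EG (EF recv)) = {2, 4}, so the formula holds at 2.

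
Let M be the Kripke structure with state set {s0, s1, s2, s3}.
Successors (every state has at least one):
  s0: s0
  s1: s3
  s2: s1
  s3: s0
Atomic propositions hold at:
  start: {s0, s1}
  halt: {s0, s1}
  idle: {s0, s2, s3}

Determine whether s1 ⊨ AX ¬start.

Yes

Sat(¬start) = {s2, s3}
Sat(AX ¬start) = {s : every successor in {s2, s3}} = {s1}
s1 ∈ Sat(AX ¬start) = {s1}, so the formula holds at s1.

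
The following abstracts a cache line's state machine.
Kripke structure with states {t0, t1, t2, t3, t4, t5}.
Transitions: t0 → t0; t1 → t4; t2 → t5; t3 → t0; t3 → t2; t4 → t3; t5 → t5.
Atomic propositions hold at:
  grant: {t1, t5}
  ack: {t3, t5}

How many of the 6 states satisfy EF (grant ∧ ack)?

Sat(grant ∧ ack) = {t5}
EF (grant ∧ ack): least fixpoint, start Z0 = {t5}, add states with some successor in Z. Z1 = {t2, t5}; Z2 = {t2, t3, t5}; Z3 = {t2, t3, t4, t5}; Z4 = {t1, t2, t3, t4, t5}; fixed.
Sat(EF (grant ∧ ack)) = {t1, t2, t3, t4, t5}
|Sat(EF (grant ∧ ack))| = |{t1, t2, t3, t4, t5}| = 5.

5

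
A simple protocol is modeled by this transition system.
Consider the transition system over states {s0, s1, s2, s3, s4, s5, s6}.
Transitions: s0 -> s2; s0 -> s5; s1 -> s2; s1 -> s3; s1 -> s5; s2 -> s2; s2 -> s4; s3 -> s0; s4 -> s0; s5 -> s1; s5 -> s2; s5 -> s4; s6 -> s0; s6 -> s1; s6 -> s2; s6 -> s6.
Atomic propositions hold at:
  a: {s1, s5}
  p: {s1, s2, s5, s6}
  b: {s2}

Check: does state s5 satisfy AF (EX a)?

Yes

Sat(EX a) = {s : some successor in {s1, s5}} = {s0, s1, s5, s6}
AF (EX a): least fixpoint, start Z0 = {s0, s1, s5, s6}, add states with every successor in Z. Z1 = {s0, s1, s3, s4, s5, s6}; fixed.
Sat(AF (EX a)) = {s0, s1, s3, s4, s5, s6}
s5 ∈ Sat(AF (EX a)) = {s0, s1, s3, s4, s5, s6}, so the formula holds at s5.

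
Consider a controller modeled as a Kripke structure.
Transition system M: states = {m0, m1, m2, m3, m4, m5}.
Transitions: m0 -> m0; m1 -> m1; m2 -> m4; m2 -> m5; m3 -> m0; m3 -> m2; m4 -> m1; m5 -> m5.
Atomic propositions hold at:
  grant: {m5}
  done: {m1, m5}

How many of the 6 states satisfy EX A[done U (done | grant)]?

Sat(done | grant) = {m1, m5}
A[done U (done | grant)]: least fixpoint, start Z0 = Sat((done | grant)) = {m1, m5}, add states in Sat(done) with every successor in Z. Already a fixed point.
Sat(A[done U (done | grant)]) = {m1, m5}
Sat(EX A[done U (done | grant)]) = {s : some successor in {m1, m5}} = {m1, m2, m4, m5}
|Sat(EX A[done U (done | grant)])| = |{m1, m2, m4, m5}| = 4.

4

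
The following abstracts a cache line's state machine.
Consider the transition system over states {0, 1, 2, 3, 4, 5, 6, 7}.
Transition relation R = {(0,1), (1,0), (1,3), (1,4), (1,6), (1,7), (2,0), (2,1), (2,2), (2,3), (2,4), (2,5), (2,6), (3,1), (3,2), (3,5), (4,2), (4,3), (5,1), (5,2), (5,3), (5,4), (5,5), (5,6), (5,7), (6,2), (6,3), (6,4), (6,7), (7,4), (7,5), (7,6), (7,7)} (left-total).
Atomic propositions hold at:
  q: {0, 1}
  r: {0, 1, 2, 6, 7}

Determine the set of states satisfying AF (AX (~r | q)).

{0}

Sat(~r) = {3, 4, 5}
Sat(~r | q) = {0, 1, 3, 4, 5}
Sat(AX (~r | q)) = {s : every successor in {0, 1, 3, 4, 5}} = {0}
AF (AX (~r | q)): least fixpoint, start Z0 = {0}, add states with every successor in Z. Already a fixed point.
Sat(AF (AX (~r | q))) = {0}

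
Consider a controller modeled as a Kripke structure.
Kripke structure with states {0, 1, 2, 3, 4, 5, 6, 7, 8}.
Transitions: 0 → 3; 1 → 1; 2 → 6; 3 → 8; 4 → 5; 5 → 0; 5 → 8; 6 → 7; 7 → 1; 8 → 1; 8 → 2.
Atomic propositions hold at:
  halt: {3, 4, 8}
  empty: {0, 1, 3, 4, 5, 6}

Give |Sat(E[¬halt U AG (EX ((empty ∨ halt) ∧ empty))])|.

Sat(¬halt) = {0, 1, 2, 5, 6, 7}
Sat(empty ∨ halt) = {0, 1, 3, 4, 5, 6, 8}
Sat((empty ∨ halt) ∧ empty) = {0, 1, 3, 4, 5, 6}
Sat(EX ((empty ∨ halt) ∧ empty)) = {s : some successor in {0, 1, 3, 4, 5, 6}} = {0, 1, 2, 4, 5, 7, 8}
AG (EX ((empty ∨ halt) ∧ empty)): greatest fixpoint, start Z0 = {0, 1, 2, 4, 5, 7, 8}, keep only states in Sat with every successor in Z. Z1 = {1, 4, 5, 7, 8}; Z2 = {1, 4, 7}; Z3 = {1, 7}; fixed.
Sat(AG (EX ((empty ∨ halt) ∧ empty))) = {1, 7}
E[¬halt U AG (EX ((empty ∨ halt) ∧ empty))]: least fixpoint, start Z0 = Sat(AG (EX ((empty ∨ halt) ∧ empty))) = {1, 7}, add states in Sat(¬halt) with some successor in Z. Z1 = {1, 6, 7}; Z2 = {1, 2, 6, 7}; fixed.
Sat(E[¬halt U AG (EX ((empty ∨ halt) ∧ empty))]) = {1, 2, 6, 7}
|Sat(E[¬halt U AG (EX ((empty ∨ halt) ∧ empty))])| = |{1, 2, 6, 7}| = 4.

4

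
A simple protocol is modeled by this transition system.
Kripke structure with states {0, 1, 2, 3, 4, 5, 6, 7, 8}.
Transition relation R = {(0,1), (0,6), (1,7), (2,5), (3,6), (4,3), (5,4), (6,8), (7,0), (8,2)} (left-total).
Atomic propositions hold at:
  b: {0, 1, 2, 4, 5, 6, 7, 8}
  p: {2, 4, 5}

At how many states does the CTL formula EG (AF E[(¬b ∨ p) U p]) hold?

Sat(¬b) = {3}
Sat(¬b ∨ p) = {2, 3, 4, 5}
E[(¬b ∨ p) U p]: least fixpoint, start Z0 = Sat(p) = {2, 4, 5}, add states in Sat(¬b ∨ p) with some successor in Z. Already a fixed point.
Sat(E[(¬b ∨ p) U p]) = {2, 4, 5}
AF E[(¬b ∨ p) U p]: least fixpoint, start Z0 = {2, 4, 5}, add states with every successor in Z. Z1 = {2, 4, 5, 8}; Z2 = {2, 4, 5, 6, 8}; Z3 = {2, 3, 4, 5, 6, 8}; fixed.
Sat(AF E[(¬b ∨ p) U p]) = {2, 3, 4, 5, 6, 8}
EG (AF E[(¬b ∨ p) U p]): greatest fixpoint, start Z0 = {2, 3, 4, 5, 6, 8}, keep only states in Sat with some successor in Z. Already a fixed point.
Sat(EG (AF E[(¬b ∨ p) U p])) = {2, 3, 4, 5, 6, 8}
|Sat(EG (AF E[(¬b ∨ p) U p]))| = |{2, 3, 4, 5, 6, 8}| = 6.

6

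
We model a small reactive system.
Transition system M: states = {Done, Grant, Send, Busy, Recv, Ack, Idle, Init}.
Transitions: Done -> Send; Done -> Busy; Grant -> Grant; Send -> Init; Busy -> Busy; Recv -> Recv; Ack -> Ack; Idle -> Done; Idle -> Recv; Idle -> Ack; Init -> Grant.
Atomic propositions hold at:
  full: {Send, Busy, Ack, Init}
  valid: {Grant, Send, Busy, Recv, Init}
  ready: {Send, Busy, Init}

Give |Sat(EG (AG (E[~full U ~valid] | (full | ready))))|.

2

Sat(~full) = {Done, Grant, Recv, Idle}
Sat(~valid) = {Done, Ack, Idle}
E[~full U ~valid]: least fixpoint, start Z0 = Sat(~valid) = {Done, Ack, Idle}, add states in Sat(~full) with some successor in Z. Already a fixed point.
Sat(E[~full U ~valid]) = {Done, Ack, Idle}
Sat(full | ready) = {Send, Busy, Ack, Init}
Sat(E[~full U ~valid] | (full | ready)) = {Done, Send, Busy, Ack, Idle, Init}
AG (E[~full U ~valid] | (full | ready)): greatest fixpoint, start Z0 = {Done, Send, Busy, Ack, Idle, Init}, keep only states in Sat with every successor in Z. Z1 = {Done, Send, Busy, Ack}; Z2 = {Done, Busy, Ack}; Z3 = {Busy, Ack}; fixed.
Sat(AG (E[~full U ~valid] | (full | ready))) = {Busy, Ack}
EG (AG (E[~full U ~valid] | (full | ready))): greatest fixpoint, start Z0 = {Busy, Ack}, keep only states in Sat with some successor in Z. Already a fixed point.
Sat(EG (AG (E[~full U ~valid] | (full | ready)))) = {Busy, Ack}
|Sat(EG (AG (E[~full U ~valid] | (full | ready))))| = |{Busy, Ack}| = 2.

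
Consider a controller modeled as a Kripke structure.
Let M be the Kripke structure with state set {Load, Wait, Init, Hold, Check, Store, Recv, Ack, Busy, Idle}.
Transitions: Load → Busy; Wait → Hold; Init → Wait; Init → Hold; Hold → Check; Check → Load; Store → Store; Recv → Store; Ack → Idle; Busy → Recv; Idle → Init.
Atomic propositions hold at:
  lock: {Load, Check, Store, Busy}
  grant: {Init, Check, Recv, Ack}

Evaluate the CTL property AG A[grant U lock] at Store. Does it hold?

Yes

A[grant U lock]: least fixpoint, start Z0 = Sat(lock) = {Load, Check, Store, Busy}, add states in Sat(grant) with every successor in Z. Z1 = {Load, Check, Store, Recv, Busy}; fixed.
Sat(A[grant U lock]) = {Load, Check, Store, Recv, Busy}
AG A[grant U lock]: greatest fixpoint, start Z0 = {Load, Check, Store, Recv, Busy}, keep only states in Sat with every successor in Z. Already a fixed point.
Sat(AG A[grant U lock]) = {Load, Check, Store, Recv, Busy}
Store ∈ Sat(AG A[grant U lock]) = {Load, Check, Store, Recv, Busy}, so the formula holds at Store.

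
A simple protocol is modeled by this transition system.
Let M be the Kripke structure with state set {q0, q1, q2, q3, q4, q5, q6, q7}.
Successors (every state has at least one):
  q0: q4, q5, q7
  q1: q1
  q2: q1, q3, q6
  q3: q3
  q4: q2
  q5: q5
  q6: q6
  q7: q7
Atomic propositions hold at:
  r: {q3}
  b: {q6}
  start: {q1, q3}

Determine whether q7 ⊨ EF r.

EF r: least fixpoint, start Z0 = {q3}, add states with some successor in Z. Z1 = {q2, q3}; Z2 = {q2, q3, q4}; Z3 = {q0, q2, q3, q4}; fixed.
Sat(EF r) = {q0, q2, q3, q4}
q7 ∉ Sat(EF r) = {q0, q2, q3, q4}, so the formula does not hold at q7.

No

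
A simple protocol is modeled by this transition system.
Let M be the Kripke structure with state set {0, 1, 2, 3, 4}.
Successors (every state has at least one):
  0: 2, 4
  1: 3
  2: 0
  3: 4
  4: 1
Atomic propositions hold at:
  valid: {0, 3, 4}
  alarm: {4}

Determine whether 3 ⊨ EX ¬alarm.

Sat(¬alarm) = {0, 1, 2, 3}
Sat(EX ¬alarm) = {s : some successor in {0, 1, 2, 3}} = {0, 1, 2, 4}
3 ∉ Sat(EX ¬alarm) = {0, 1, 2, 4}, so the formula does not hold at 3.

No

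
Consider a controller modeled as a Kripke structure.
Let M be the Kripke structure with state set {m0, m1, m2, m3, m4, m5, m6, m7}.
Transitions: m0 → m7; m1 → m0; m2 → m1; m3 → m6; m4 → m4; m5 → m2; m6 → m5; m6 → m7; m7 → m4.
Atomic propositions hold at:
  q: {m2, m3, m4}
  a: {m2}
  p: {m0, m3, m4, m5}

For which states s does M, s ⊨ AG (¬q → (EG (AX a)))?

{m4}

Sat(¬q) = {m0, m1, m5, m6, m7}
Sat(AX a) = {s : every successor in {m2}} = {m5}
EG (AX a): greatest fixpoint, start Z0 = {m5}, keep only states in Sat with some successor in Z. Z1 = ∅; fixed.
Sat(EG (AX a)) = ∅
Sat(¬q → (EG (AX a))) = {m2, m3, m4}
AG (¬q → (EG (AX a))): greatest fixpoint, start Z0 = {m2, m3, m4}, keep only states in Sat with every successor in Z. Z1 = {m4}; fixed.
Sat(AG (¬q → (EG (AX a)))) = {m4}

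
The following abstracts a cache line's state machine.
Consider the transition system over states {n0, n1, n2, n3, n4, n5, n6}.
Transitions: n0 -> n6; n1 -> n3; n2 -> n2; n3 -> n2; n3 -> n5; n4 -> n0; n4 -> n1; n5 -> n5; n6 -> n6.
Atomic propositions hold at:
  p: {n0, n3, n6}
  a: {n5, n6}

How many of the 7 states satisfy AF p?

AF p: least fixpoint, start Z0 = {n0, n3, n6}, add states with every successor in Z. Z1 = {n0, n1, n3, n6}; Z2 = {n0, n1, n3, n4, n6}; fixed.
Sat(AF p) = {n0, n1, n3, n4, n6}
|Sat(AF p)| = |{n0, n1, n3, n4, n6}| = 5.

5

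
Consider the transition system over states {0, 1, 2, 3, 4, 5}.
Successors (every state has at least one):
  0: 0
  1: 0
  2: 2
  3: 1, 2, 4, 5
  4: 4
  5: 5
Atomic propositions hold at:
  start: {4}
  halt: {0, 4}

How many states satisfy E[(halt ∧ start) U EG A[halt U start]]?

Sat(halt ∧ start) = {4}
A[halt U start]: least fixpoint, start Z0 = Sat(start) = {4}, add states in Sat(halt) with every successor in Z. Already a fixed point.
Sat(A[halt U start]) = {4}
EG A[halt U start]: greatest fixpoint, start Z0 = {4}, keep only states in Sat with some successor in Z. Already a fixed point.
Sat(EG A[halt U start]) = {4}
E[(halt ∧ start) U EG A[halt U start]]: least fixpoint, start Z0 = Sat(EG A[halt U start]) = {4}, add states in Sat(halt ∧ start) with some successor in Z. Already a fixed point.
Sat(E[(halt ∧ start) U EG A[halt U start]]) = {4}
|Sat(E[(halt ∧ start) U EG A[halt U start]])| = |{4}| = 1.

1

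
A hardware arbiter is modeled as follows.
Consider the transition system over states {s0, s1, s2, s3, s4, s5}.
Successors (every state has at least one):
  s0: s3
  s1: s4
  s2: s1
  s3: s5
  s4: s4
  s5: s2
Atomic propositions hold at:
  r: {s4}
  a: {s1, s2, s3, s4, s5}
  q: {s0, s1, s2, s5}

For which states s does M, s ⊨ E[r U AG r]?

AG r: greatest fixpoint, start Z0 = {s4}, keep only states in Sat with every successor in Z. Already a fixed point.
Sat(AG r) = {s4}
E[r U AG r]: least fixpoint, start Z0 = Sat(AG r) = {s4}, add states in Sat(r) with some successor in Z. Already a fixed point.
Sat(E[r U AG r]) = {s4}

{s4}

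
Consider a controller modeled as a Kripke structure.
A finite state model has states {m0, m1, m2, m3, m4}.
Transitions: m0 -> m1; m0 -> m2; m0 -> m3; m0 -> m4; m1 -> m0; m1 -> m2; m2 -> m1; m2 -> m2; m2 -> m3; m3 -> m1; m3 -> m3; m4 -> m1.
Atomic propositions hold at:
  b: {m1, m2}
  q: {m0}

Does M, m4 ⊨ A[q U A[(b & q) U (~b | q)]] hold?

Yes

Sat(b & q) = ∅
Sat(~b) = {m0, m3, m4}
Sat(~b | q) = {m0, m3, m4}
A[(b & q) U (~b | q)]: least fixpoint, start Z0 = Sat((~b | q)) = {m0, m3, m4}, add states in Sat(b & q) with every successor in Z. Already a fixed point.
Sat(A[(b & q) U (~b | q)]) = {m0, m3, m4}
A[q U A[(b & q) U (~b | q)]]: least fixpoint, start Z0 = Sat(A[(b & q) U (~b | q)]) = {m0, m3, m4}, add states in Sat(q) with every successor in Z. Already a fixed point.
Sat(A[q U A[(b & q) U (~b | q)]]) = {m0, m3, m4}
m4 ∈ Sat(A[q U A[(b & q) U (~b | q)]]) = {m0, m3, m4}, so the formula holds at m4.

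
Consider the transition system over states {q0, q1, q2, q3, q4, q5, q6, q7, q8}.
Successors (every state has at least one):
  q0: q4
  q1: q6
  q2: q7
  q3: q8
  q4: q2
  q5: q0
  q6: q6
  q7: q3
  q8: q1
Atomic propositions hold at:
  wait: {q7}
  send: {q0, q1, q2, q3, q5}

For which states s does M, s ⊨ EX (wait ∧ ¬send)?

Sat(¬send) = {q4, q6, q7, q8}
Sat(wait ∧ ¬send) = {q7}
Sat(EX (wait ∧ ¬send)) = {s : some successor in {q7}} = {q2}

{q2}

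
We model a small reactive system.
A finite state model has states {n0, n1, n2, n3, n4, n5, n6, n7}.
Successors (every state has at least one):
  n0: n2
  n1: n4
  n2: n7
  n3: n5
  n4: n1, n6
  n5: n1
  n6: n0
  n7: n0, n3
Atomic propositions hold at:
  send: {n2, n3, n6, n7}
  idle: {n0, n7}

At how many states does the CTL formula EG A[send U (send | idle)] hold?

Sat(send | idle) = {n0, n2, n3, n6, n7}
A[send U (send | idle)]: least fixpoint, start Z0 = Sat((send | idle)) = {n0, n2, n3, n6, n7}, add states in Sat(send) with every successor in Z. Already a fixed point.
Sat(A[send U (send | idle)]) = {n0, n2, n3, n6, n7}
EG A[send U (send | idle)]: greatest fixpoint, start Z0 = {n0, n2, n3, n6, n7}, keep only states in Sat with some successor in Z. Z1 = {n0, n2, n6, n7}; fixed.
Sat(EG A[send U (send | idle)]) = {n0, n2, n6, n7}
|Sat(EG A[send U (send | idle)])| = |{n0, n2, n6, n7}| = 4.

4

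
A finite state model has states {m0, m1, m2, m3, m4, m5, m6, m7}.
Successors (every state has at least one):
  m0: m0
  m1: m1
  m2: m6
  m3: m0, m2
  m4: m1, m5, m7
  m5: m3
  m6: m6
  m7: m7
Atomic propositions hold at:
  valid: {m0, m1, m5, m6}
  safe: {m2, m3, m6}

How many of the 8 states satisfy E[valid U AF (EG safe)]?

4

EG safe: greatest fixpoint, start Z0 = {m2, m3, m6}, keep only states in Sat with some successor in Z. Already a fixed point.
Sat(EG safe) = {m2, m3, m6}
AF (EG safe): least fixpoint, start Z0 = {m2, m3, m6}, add states with every successor in Z. Z1 = {m2, m3, m5, m6}; fixed.
Sat(AF (EG safe)) = {m2, m3, m5, m6}
E[valid U AF (EG safe)]: least fixpoint, start Z0 = Sat(AF (EG safe)) = {m2, m3, m5, m6}, add states in Sat(valid) with some successor in Z. Already a fixed point.
Sat(E[valid U AF (EG safe)]) = {m2, m3, m5, m6}
|Sat(E[valid U AF (EG safe)])| = |{m2, m3, m5, m6}| = 4.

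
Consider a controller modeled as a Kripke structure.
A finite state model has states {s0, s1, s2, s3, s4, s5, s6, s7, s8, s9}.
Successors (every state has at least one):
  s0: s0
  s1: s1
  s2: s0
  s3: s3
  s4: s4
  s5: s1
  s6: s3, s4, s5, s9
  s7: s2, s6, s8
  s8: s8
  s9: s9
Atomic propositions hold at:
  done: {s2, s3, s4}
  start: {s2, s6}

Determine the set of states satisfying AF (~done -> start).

Sat(~done) = {s0, s1, s5, s6, s7, s8, s9}
Sat(~done -> start) = {s2, s3, s4, s6}
AF (~done -> start): least fixpoint, start Z0 = {s2, s3, s4, s6}, add states with every successor in Z. Already a fixed point.
Sat(AF (~done -> start)) = {s2, s3, s4, s6}

{s2, s3, s4, s6}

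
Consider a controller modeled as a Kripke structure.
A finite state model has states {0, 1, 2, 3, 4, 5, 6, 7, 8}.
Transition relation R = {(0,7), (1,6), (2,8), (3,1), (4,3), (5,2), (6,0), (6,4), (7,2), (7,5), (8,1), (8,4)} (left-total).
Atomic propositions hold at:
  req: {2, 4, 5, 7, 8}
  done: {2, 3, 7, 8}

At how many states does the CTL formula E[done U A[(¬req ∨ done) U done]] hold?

Sat(¬req) = {0, 1, 3, 6}
Sat(¬req ∨ done) = {0, 1, 2, 3, 6, 7, 8}
A[(¬req ∨ done) U done]: least fixpoint, start Z0 = Sat(done) = {2, 3, 7, 8}, add states in Sat(¬req ∨ done) with every successor in Z. Z1 = {0, 2, 3, 7, 8}; fixed.
Sat(A[(¬req ∨ done) U done]) = {0, 2, 3, 7, 8}
E[done U A[(¬req ∨ done) U done]]: least fixpoint, start Z0 = Sat(A[(¬req ∨ done) U done]) = {0, 2, 3, 7, 8}, add states in Sat(done) with some successor in Z. Already a fixed point.
Sat(E[done U A[(¬req ∨ done) U done]]) = {0, 2, 3, 7, 8}
|Sat(E[done U A[(¬req ∨ done) U done]])| = |{0, 2, 3, 7, 8}| = 5.

5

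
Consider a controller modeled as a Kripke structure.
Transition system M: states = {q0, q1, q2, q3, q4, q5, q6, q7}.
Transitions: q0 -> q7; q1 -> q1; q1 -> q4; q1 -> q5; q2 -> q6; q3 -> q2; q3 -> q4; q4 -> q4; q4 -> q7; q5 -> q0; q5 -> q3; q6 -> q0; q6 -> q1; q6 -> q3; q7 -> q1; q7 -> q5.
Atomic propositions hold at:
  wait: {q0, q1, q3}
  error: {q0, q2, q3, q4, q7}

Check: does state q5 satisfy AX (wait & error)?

Yes

Sat(wait & error) = {q0, q3}
Sat(AX (wait & error)) = {s : every successor in {q0, q3}} = {q5}
q5 ∈ Sat(AX (wait & error)) = {q5}, so the formula holds at q5.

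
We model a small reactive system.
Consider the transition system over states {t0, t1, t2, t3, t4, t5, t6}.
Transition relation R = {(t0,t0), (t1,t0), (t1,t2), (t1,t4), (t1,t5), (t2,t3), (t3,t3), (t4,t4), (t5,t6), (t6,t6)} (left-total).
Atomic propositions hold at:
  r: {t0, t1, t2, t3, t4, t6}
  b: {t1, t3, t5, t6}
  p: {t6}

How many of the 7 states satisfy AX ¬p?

5

Sat(¬p) = {t0, t1, t2, t3, t4, t5}
Sat(AX ¬p) = {s : every successor in {t0, t1, t2, t3, t4, t5}} = {t0, t1, t2, t3, t4}
|Sat(AX ¬p)| = |{t0, t1, t2, t3, t4}| = 5.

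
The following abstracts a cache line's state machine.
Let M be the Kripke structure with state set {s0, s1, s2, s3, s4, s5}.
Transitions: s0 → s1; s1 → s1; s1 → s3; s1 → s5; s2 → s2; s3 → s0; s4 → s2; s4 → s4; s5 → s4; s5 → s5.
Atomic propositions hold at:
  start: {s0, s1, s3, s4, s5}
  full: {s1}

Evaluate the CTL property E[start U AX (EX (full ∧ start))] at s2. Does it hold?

No

Sat(full ∧ start) = {s1}
Sat(EX (full ∧ start)) = {s : some successor in {s1}} = {s0, s1}
Sat(AX (EX (full ∧ start))) = {s : every successor in {s0, s1}} = {s0, s3}
E[start U AX (EX (full ∧ start))]: least fixpoint, start Z0 = Sat(AX (EX (full ∧ start))) = {s0, s3}, add states in Sat(start) with some successor in Z. Z1 = {s0, s1, s3}; fixed.
Sat(E[start U AX (EX (full ∧ start))]) = {s0, s1, s3}
s2 ∉ Sat(E[start U AX (EX (full ∧ start))]) = {s0, s1, s3}, so the formula does not hold at s2.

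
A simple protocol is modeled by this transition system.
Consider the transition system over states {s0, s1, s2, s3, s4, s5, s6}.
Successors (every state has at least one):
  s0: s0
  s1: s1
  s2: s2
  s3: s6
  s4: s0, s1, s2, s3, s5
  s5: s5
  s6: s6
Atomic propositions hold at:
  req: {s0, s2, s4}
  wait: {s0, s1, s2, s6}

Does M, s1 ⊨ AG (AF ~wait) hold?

Sat(~wait) = {s3, s4, s5}
AF ~wait: least fixpoint, start Z0 = {s3, s4, s5}, add states with every successor in Z. Already a fixed point.
Sat(AF ~wait) = {s3, s4, s5}
AG (AF ~wait): greatest fixpoint, start Z0 = {s3, s4, s5}, keep only states in Sat with every successor in Z. Z1 = {s5}; fixed.
Sat(AG (AF ~wait)) = {s5}
s1 ∉ Sat(AG (AF ~wait)) = {s5}, so the formula does not hold at s1.

No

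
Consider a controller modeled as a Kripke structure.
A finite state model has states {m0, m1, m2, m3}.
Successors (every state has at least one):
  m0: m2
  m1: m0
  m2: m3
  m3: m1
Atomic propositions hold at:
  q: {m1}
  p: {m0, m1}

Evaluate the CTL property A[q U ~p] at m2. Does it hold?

Yes

Sat(~p) = {m2, m3}
A[q U ~p]: least fixpoint, start Z0 = Sat(~p) = {m2, m3}, add states in Sat(q) with every successor in Z. Already a fixed point.
Sat(A[q U ~p]) = {m2, m3}
m2 ∈ Sat(A[q U ~p]) = {m2, m3}, so the formula holds at m2.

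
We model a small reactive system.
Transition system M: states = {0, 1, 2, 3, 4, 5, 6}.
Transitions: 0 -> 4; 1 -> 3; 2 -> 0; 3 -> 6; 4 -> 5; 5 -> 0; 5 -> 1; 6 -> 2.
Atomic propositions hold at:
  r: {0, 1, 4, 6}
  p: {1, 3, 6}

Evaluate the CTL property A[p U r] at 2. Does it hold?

A[p U r]: least fixpoint, start Z0 = Sat(r) = {0, 1, 4, 6}, add states in Sat(p) with every successor in Z. Z1 = {0, 1, 3, 4, 6}; fixed.
Sat(A[p U r]) = {0, 1, 3, 4, 6}
2 ∉ Sat(A[p U r]) = {0, 1, 3, 4, 6}, so the formula does not hold at 2.

No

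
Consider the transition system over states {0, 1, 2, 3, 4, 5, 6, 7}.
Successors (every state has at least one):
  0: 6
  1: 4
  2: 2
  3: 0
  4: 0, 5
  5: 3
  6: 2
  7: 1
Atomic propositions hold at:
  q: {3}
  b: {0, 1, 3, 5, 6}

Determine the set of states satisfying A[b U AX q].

{5}

Sat(AX q) = {s : every successor in {3}} = {5}
A[b U AX q]: least fixpoint, start Z0 = Sat(AX q) = {5}, add states in Sat(b) with every successor in Z. Already a fixed point.
Sat(A[b U AX q]) = {5}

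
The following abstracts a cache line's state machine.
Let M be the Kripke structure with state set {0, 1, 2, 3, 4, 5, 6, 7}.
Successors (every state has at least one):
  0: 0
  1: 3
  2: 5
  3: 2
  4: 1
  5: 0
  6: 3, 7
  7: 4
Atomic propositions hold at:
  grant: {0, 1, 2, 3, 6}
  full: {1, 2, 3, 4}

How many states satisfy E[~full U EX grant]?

7

Sat(~full) = {0, 5, 6, 7}
Sat(EX grant) = {s : some successor in {0, 1, 2, 3, 6}} = {0, 1, 3, 4, 5, 6}
E[~full U EX grant]: least fixpoint, start Z0 = Sat(EX grant) = {0, 1, 3, 4, 5, 6}, add states in Sat(~full) with some successor in Z. Z1 = {0, 1, 3, 4, 5, 6, 7}; fixed.
Sat(E[~full U EX grant]) = {0, 1, 3, 4, 5, 6, 7}
|Sat(E[~full U EX grant])| = |{0, 1, 3, 4, 5, 6, 7}| = 7.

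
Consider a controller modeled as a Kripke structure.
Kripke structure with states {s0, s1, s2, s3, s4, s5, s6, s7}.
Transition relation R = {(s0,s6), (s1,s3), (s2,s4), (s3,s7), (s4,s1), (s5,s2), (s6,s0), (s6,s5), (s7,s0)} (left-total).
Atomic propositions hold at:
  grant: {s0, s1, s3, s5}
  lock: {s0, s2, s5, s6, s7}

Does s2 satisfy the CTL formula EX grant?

Sat(EX grant) = {s : some successor in {s0, s1, s3, s5}} = {s1, s4, s6, s7}
s2 ∉ Sat(EX grant) = {s1, s4, s6, s7}, so the formula does not hold at s2.

No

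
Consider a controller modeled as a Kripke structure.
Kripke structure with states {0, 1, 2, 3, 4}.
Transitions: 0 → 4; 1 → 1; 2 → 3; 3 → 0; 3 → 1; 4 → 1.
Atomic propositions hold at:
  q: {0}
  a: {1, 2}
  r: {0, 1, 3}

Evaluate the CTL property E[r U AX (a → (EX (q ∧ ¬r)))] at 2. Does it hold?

Sat(¬r) = {2, 4}
Sat(q ∧ ¬r) = ∅
Sat(EX (q ∧ ¬r)) = {s : some successor in ∅} = ∅
Sat(a → (EX (q ∧ ¬r))) = {0, 3, 4}
Sat(AX (a → (EX (q ∧ ¬r)))) = {s : every successor in {0, 3, 4}} = {0, 2}
E[r U AX (a → (EX (q ∧ ¬r)))]: least fixpoint, start Z0 = Sat(AX (a → (EX (q ∧ ¬r)))) = {0, 2}, add states in Sat(r) with some successor in Z. Z1 = {0, 2, 3}; fixed.
Sat(E[r U AX (a → (EX (q ∧ ¬r)))]) = {0, 2, 3}
2 ∈ Sat(E[r U AX (a → (EX (q ∧ ¬r)))]) = {0, 2, 3}, so the formula holds at 2.

Yes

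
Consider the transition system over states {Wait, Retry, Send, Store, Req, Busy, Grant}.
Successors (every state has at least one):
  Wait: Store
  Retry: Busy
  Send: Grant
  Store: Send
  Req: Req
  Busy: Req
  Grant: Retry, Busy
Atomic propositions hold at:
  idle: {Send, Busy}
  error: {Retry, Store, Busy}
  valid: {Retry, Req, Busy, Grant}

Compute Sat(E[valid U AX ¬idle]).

Sat(¬idle) = {Wait, Retry, Store, Req, Grant}
Sat(AX ¬idle) = {s : every successor in {Wait, Retry, Store, Req, Grant}} = {Wait, Send, Req, Busy}
E[valid U AX ¬idle]: least fixpoint, start Z0 = Sat(AX ¬idle) = {Wait, Send, Req, Busy}, add states in Sat(valid) with some successor in Z. Z1 = {Wait, Retry, Send, Req, Busy, Grant}; fixed.
Sat(E[valid U AX ¬idle]) = {Wait, Retry, Send, Req, Busy, Grant}

{Wait, Retry, Send, Req, Busy, Grant}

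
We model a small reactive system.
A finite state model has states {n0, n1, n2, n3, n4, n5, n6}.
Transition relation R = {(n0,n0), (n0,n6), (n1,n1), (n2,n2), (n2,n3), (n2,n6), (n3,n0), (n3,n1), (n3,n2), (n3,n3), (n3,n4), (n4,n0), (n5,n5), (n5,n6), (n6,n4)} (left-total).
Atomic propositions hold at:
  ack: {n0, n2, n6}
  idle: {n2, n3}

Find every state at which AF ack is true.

{n0, n2, n4, n6}

AF ack: least fixpoint, start Z0 = {n0, n2, n6}, add states with every successor in Z. Z1 = {n0, n2, n4, n6}; fixed.
Sat(AF ack) = {n0, n2, n4, n6}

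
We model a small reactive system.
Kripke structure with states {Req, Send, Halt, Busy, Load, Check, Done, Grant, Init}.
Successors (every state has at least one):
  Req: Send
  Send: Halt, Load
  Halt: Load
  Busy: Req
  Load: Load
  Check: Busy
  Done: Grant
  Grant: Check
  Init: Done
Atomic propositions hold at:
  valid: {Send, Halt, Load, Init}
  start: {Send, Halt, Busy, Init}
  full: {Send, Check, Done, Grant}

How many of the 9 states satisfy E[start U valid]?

E[start U valid]: least fixpoint, start Z0 = Sat(valid) = {Send, Halt, Load, Init}, add states in Sat(start) with some successor in Z. Already a fixed point.
Sat(E[start U valid]) = {Send, Halt, Load, Init}
|Sat(E[start U valid])| = |{Send, Halt, Load, Init}| = 4.

4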